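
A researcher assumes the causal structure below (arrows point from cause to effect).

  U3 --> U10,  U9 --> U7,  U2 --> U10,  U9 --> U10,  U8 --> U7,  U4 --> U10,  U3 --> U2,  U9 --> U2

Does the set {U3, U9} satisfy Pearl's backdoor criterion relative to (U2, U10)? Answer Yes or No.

Yes

Backdoor paths from U2 to U10 (paths whose first edge points into U2):
  P1: U2 <- U3 -> U10
  P2: U2 <- U9 -> U10
Condition 1 (no descendant of U2 in the set): holds — descendants of U2 are {U10}; none are in {U3, U9}.
Condition 2 (every backdoor path blocked by {U3, U9}):
  P1: blocked at fork node U3 ∈ conditioning set.
  P2: blocked at fork node U9 ∈ conditioning set.
{U3, U9} satisfies the backdoor criterion.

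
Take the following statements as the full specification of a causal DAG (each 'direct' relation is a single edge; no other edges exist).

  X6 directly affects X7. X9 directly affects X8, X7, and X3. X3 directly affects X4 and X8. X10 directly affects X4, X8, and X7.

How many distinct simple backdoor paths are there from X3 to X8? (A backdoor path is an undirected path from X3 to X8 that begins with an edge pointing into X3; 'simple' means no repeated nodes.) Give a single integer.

A backdoor path from X3 to X8 is any simple undirected path whose first edge points into X3 (i.e. leaves X3 via a parent).
Parents of X3: {X9}.
Enumerating:
  P1: X3 <- X9 -> X7 <- X10 -> X8
  P2: X3 <- X9 -> X8
That exhausts the simple backdoor paths. Count: 2.

2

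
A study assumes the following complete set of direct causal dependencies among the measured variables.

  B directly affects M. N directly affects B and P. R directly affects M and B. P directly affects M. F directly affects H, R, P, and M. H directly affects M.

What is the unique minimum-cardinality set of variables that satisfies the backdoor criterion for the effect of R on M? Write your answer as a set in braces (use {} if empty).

Variables eligible for adjustment (non-descendants of R, excluding R and M): {F, H, N, P}.
Backdoor paths from R to M:
  P1: R <- F -> H -> M
  P2: R <- F -> P <- N -> B -> M
  P3: R <- F -> P -> M
  P4: R <- F -> M
The empty set is not sufficient: P1 (R <- F -> H -> M) has no collider blocking it and no conditioned non-collider, so it is open.
Try {F}:
  P1: blocked at fork node F ∈ conditioning set.
  P2: blocked at fork node F ∈ conditioning set.
  P3: blocked at fork node F ∈ conditioning set.
  P4: blocked at fork node F ∈ conditioning set.
{F} contains no descendant of R and blocks every backdoor path.
No other singleton works — e.g. {N} leaves P1 open — so {F} is the unique smallest valid adjustment set.

{F}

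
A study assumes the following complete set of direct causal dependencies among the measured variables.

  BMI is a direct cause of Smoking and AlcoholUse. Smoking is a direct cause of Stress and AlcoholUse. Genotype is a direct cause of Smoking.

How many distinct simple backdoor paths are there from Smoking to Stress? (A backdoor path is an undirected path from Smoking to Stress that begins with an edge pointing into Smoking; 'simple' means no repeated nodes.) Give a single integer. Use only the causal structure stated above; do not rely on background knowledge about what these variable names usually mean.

0

A backdoor path from Smoking to Stress is any simple undirected path whose first edge points into Smoking (i.e. leaves Smoking via a parent).
Parents of Smoking: {BMI, Genotype}.
No simple path from any parent of Smoking reaches Stress without revisiting Smoking, so there are no backdoor paths.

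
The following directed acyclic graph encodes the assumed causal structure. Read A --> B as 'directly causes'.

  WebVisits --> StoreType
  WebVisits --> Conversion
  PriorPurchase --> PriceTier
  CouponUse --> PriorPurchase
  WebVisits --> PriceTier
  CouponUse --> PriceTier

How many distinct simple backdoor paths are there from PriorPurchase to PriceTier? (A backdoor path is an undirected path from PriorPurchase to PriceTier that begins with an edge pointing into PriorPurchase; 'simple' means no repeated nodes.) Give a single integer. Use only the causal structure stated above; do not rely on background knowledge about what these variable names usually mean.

1

A backdoor path from PriorPurchase to PriceTier is any simple undirected path whose first edge points into PriorPurchase (i.e. leaves PriorPurchase via a parent).
Parents of PriorPurchase: {CouponUse}.
Enumerating:
  P1: PriorPurchase <- CouponUse -> PriceTier
That exhausts the simple backdoor paths. Count: 1.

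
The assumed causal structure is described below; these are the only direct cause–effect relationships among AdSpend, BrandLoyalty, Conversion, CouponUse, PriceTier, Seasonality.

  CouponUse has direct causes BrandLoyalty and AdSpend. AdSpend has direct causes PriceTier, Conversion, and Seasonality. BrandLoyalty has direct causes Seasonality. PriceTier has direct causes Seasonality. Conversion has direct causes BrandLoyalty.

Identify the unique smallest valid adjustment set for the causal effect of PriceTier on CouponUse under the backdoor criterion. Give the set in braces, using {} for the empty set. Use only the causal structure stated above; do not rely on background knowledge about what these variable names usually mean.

{Seasonality}

Variables eligible for adjustment (non-descendants of PriceTier, excluding PriceTier and CouponUse): {BrandLoyalty, Conversion, Seasonality}.
Backdoor paths from PriceTier to CouponUse:
  P1: PriceTier <- Seasonality -> BrandLoyalty -> Conversion -> AdSpend -> CouponUse
  P2: PriceTier <- Seasonality -> BrandLoyalty -> CouponUse
  P3: PriceTier <- Seasonality -> AdSpend <- Conversion <- BrandLoyalty -> CouponUse
  P4: PriceTier <- Seasonality -> AdSpend -> CouponUse
The empty set is not sufficient: P1 (PriceTier <- Seasonality -> BrandLoyalty -> Conversion -> AdSpend -> CouponUse) has no collider blocking it and no conditioned non-collider, so it is open.
Try {Seasonality}:
  P1: blocked at fork node Seasonality ∈ conditioning set.
  P2: blocked at fork node Seasonality ∈ conditioning set.
  P3: blocked at fork node Seasonality ∈ conditioning set.
  P4: blocked at fork node Seasonality ∈ conditioning set.
{Seasonality} contains no descendant of PriceTier and blocks every backdoor path.
No other singleton works — e.g. {BrandLoyalty} leaves P4 open — so {Seasonality} is the unique smallest valid adjustment set.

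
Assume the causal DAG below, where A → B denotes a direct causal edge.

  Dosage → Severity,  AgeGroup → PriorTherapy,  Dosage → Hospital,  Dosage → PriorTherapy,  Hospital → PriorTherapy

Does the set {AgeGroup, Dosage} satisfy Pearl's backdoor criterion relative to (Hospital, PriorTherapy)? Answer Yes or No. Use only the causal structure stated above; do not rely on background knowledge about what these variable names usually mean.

Yes

Backdoor paths from Hospital to PriorTherapy (paths whose first edge points into Hospital):
  P1: Hospital <- Dosage -> PriorTherapy
Condition 1 (no descendant of Hospital in the set): holds — descendants of Hospital are {PriorTherapy}; none are in {AgeGroup, Dosage}.
Condition 2 (every backdoor path blocked by {AgeGroup, Dosage}):
  P1: blocked at fork node Dosage ∈ conditioning set.
{AgeGroup, Dosage} satisfies the backdoor criterion.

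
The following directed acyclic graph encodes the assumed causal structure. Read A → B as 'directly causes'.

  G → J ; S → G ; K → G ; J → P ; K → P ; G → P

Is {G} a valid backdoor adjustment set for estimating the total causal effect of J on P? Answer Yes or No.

Backdoor paths from J to P (paths whose first edge points into J):
  P1: J <- G <- K -> P
  P2: J <- G -> P
Condition 1 (no descendant of J in the set): holds — descendants of J are {P}; none are in {G}.
Condition 2 (every backdoor path blocked by {G}):
  P1: blocked at chain node G ∈ conditioning set.
  P2: blocked at fork node G ∈ conditioning set.
{G} satisfies the backdoor criterion.

Yes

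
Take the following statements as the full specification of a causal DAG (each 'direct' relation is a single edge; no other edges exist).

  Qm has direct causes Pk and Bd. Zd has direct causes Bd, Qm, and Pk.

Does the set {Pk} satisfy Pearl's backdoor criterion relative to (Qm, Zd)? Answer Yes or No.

Backdoor paths from Qm to Zd (paths whose first edge points into Qm):
  P1: Qm <- Pk -> Zd
  P2: Qm <- Bd -> Zd
Condition 1 (no descendant of Qm in the set): holds — descendants of Qm are {Zd}; none are in {Pk}.
Condition 2 (every backdoor path blocked by {Pk}):
  P1: blocked at fork node Pk ∈ conditioning set.
  P2: open — no interior node is in the conditioning set.
{Pk} does not satisfy the backdoor criterion.

No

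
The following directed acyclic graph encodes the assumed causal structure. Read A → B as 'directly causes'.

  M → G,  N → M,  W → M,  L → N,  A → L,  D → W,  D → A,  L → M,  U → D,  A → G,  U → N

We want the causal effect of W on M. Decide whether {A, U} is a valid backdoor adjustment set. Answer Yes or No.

Backdoor paths from W to M (paths whose first edge points into W):
  P1: W <- D <- U -> N <- L <- A -> G <- M
  P2: W <- D <- U -> N <- L -> M
  P3: W <- D <- U -> N -> M
  P4: W <- D -> A -> L -> N -> M
  P5: W <- D -> A -> L -> M
  P6: W <- D -> A -> G <- M
Condition 1 (no descendant of W in the set): holds — descendants of W are {G, M}; none are in {A, U}.
Condition 2 (every backdoor path blocked by {A, U}):
  P1: blocked at fork node U ∈ conditioning set.
  P2: blocked at fork node U ∈ conditioning set.
  P3: blocked at fork node U ∈ conditioning set.
  P4: blocked at chain node A ∈ conditioning set.
  P5: blocked at chain node A ∈ conditioning set.
  P6: blocked at chain node A ∈ conditioning set.
{A, U} satisfies the backdoor criterion.

Yes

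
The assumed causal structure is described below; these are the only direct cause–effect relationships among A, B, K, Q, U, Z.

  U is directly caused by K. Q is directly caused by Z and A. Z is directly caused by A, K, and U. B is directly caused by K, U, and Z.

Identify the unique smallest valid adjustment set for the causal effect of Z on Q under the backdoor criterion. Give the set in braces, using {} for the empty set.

{A}

Variables eligible for adjustment (non-descendants of Z, excluding Z and Q): {A, K, U}.
Backdoor paths from Z to Q:
  P1: Z <- A -> Q
The empty set is not sufficient: P1 (Z <- A -> Q) has no collider blocking it and no conditioned non-collider, so it is open.
Try {A}:
  P1: blocked at fork node A ∈ conditioning set.
{A} contains no descendant of Z and blocks every backdoor path.
No other singleton works — e.g. {K} leaves P1 open — so {A} is the unique smallest valid adjustment set.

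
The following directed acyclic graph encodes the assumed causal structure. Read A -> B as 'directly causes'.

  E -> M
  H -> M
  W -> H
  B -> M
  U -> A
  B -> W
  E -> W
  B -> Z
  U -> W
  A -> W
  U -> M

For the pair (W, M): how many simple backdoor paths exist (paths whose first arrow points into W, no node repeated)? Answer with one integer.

4

A backdoor path from W to M is any simple undirected path whose first edge points into W (i.e. leaves W via a parent).
Parents of W: {A, B, E, U}.
Enumerating:
  P1: W <- B -> M
  P2: W <- U -> M
  P3: W <- A <- U -> M
  P4: W <- E -> M
That exhausts the simple backdoor paths. Count: 4.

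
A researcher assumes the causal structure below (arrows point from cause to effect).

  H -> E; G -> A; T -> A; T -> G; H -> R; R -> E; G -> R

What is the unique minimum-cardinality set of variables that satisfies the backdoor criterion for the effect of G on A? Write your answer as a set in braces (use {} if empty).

{T}

Variables eligible for adjustment (non-descendants of G, excluding G and A): {H, T}.
Backdoor paths from G to A:
  P1: G <- T -> A
The empty set is not sufficient: P1 (G <- T -> A) has no collider blocking it and no conditioned non-collider, so it is open.
Try {T}:
  P1: blocked at fork node T ∈ conditioning set.
{T} contains no descendant of G and blocks every backdoor path.
No other singleton works — e.g. {H} leaves P1 open — so {T} is the unique smallest valid adjustment set.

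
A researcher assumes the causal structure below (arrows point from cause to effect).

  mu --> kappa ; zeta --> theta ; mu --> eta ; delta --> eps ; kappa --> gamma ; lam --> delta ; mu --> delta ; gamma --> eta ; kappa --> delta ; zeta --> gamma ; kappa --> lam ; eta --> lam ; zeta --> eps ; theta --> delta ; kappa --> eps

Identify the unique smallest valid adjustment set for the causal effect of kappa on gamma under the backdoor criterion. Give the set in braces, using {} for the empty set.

{}

Variables eligible for adjustment (non-descendants of kappa, excluding kappa and gamma): {mu, theta, zeta}.
Backdoor paths from kappa to gamma:
  P1: kappa <- mu -> eta <- gamma
  P2: kappa <- mu -> eta -> lam -> delta <- theta <- zeta -> gamma
  P3: kappa <- mu -> eta -> lam -> delta -> eps <- zeta -> gamma
  P4: kappa <- mu -> delta <- theta <- zeta -> gamma
  P5: kappa <- mu -> delta <- lam <- eta <- gamma
  P6: kappa <- mu -> delta -> eps <- zeta -> gamma
Each backdoor path contains an unconditioned collider, so every path is already blocked with the empty conditioning set:
  P1: blocked at collider eta (neither it nor any descendant is in the conditioning set).
  P2: blocked at collider delta (neither it nor any descendant is in the conditioning set).
  P3: blocked at collider eps (neither it nor any descendant is in the conditioning set).
  P4: blocked at collider delta (neither it nor any descendant is in the conditioning set).
  P5: blocked at collider delta (neither it nor any descendant is in the conditioning set).
  P6: blocked at collider eps (neither it nor any descendant is in the conditioning set).
The empty set is therefore the unique smallest valid set.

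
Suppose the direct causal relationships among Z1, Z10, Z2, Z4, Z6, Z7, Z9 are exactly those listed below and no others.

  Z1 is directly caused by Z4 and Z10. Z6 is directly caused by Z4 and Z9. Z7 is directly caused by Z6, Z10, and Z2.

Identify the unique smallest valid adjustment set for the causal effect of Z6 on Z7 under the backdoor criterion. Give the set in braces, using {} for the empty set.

{}

Variables eligible for adjustment (non-descendants of Z6, excluding Z6 and Z7): {Z1, Z10, Z2, Z4, Z9}.
Backdoor paths from Z6 to Z7:
  P1: Z6 <- Z4 -> Z1 <- Z10 -> Z7
Each backdoor path contains an unconditioned collider, so every path is already blocked with the empty conditioning set:
  P1: blocked at collider Z1 (neither it nor any descendant is in the conditioning set).
The empty set is therefore the unique smallest valid set.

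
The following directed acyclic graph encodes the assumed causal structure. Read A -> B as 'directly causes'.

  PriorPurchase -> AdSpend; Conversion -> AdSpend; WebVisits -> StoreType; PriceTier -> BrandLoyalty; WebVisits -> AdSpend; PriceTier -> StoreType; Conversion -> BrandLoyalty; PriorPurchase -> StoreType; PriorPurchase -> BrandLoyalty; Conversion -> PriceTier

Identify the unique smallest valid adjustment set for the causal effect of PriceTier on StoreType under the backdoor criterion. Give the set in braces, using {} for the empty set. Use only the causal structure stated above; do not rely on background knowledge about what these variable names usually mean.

Variables eligible for adjustment (non-descendants of PriceTier, excluding PriceTier and StoreType): {AdSpend, Conversion, PriorPurchase, WebVisits}.
Backdoor paths from PriceTier to StoreType:
  P1: PriceTier <- Conversion -> BrandLoyalty <- PriorPurchase -> StoreType
  P2: PriceTier <- Conversion -> BrandLoyalty <- PriorPurchase -> AdSpend <- WebVisits -> StoreType
  P3: PriceTier <- Conversion -> AdSpend <- PriorPurchase -> StoreType
  P4: PriceTier <- Conversion -> AdSpend <- WebVisits -> StoreType
Each backdoor path contains an unconditioned collider, so every path is already blocked with the empty conditioning set:
  P1: blocked at collider BrandLoyalty (neither it nor any descendant is in the conditioning set).
  P2: blocked at collider BrandLoyalty (neither it nor any descendant is in the conditioning set).
  P3: blocked at collider AdSpend (neither it nor any descendant is in the conditioning set).
  P4: blocked at collider AdSpend (neither it nor any descendant is in the conditioning set).
The empty set is therefore the unique smallest valid set.

{}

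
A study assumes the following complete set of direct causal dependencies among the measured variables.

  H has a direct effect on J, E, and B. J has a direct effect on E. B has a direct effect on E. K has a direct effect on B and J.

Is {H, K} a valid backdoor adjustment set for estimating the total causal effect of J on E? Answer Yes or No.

Yes

Backdoor paths from J to E (paths whose first edge points into J):
  P1: J <- K -> B <- H -> E
  P2: J <- K -> B -> E
  P3: J <- H -> B -> E
  P4: J <- H -> E
Condition 1 (no descendant of J in the set): holds — descendants of J are {E}; none are in {H, K}.
Condition 2 (every backdoor path blocked by {H, K}):
  P1: blocked at fork node K ∈ conditioning set.
  P2: blocked at fork node K ∈ conditioning set.
  P3: blocked at fork node H ∈ conditioning set.
  P4: blocked at fork node H ∈ conditioning set.
{H, K} satisfies the backdoor criterion.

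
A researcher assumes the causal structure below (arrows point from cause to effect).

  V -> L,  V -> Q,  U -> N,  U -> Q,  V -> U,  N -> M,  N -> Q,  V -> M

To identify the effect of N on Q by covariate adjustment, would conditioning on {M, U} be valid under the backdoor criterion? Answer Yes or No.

Backdoor paths from N to Q (paths whose first edge points into N):
  P1: N <- U <- V -> Q
  P2: N <- U -> Q
Condition 1 (no descendant of N in the set): FAILS — M is a descendant of N.
Condition 2 (every backdoor path blocked by {M, U}):
  P1: blocked at chain node U ∈ conditioning set.
  P2: blocked at fork node U ∈ conditioning set.
{M, U} does not satisfy the backdoor criterion.

No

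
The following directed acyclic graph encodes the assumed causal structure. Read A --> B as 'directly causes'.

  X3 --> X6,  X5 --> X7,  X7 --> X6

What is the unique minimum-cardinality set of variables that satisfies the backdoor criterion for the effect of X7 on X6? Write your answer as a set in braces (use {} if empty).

Variables eligible for adjustment (non-descendants of X7, excluding X7 and X6): {X3, X5}.
Backdoor paths from X7 to X6:
  (none)
With no backdoor paths the empty set already satisfies the criterion, and it is trivially minimal.

{}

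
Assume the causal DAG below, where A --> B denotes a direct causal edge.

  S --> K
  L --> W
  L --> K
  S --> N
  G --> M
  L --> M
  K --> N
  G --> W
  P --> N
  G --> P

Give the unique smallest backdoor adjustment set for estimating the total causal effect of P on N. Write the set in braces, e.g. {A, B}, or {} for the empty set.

{}

Variables eligible for adjustment (non-descendants of P, excluding P and N): {G, K, L, M, S, W}.
Backdoor paths from P to N:
  P1: P <- G -> W <- L -> K <- S -> N
  P2: P <- G -> W <- L -> K -> N
  P3: P <- G -> M <- L -> K <- S -> N
  P4: P <- G -> M <- L -> K -> N
Each backdoor path contains an unconditioned collider, so every path is already blocked with the empty conditioning set:
  P1: blocked at collider W (neither it nor any descendant is in the conditioning set).
  P2: blocked at collider W (neither it nor any descendant is in the conditioning set).
  P3: blocked at collider M (neither it nor any descendant is in the conditioning set).
  P4: blocked at collider M (neither it nor any descendant is in the conditioning set).
The empty set is therefore the unique smallest valid set.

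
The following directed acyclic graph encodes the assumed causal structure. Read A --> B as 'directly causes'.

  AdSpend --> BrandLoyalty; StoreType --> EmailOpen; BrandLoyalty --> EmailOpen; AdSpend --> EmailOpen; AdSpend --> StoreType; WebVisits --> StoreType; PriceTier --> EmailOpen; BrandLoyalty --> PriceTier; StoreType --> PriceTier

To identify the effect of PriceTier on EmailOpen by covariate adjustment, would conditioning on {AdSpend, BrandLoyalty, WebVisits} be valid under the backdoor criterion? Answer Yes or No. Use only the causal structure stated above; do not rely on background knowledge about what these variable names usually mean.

Backdoor paths from PriceTier to EmailOpen (paths whose first edge points into PriceTier):
  P1: PriceTier <- BrandLoyalty <- AdSpend -> StoreType -> EmailOpen
  P2: PriceTier <- BrandLoyalty <- AdSpend -> EmailOpen
  P3: PriceTier <- BrandLoyalty -> EmailOpen
  P4: PriceTier <- StoreType <- AdSpend -> BrandLoyalty -> EmailOpen
  P5: PriceTier <- StoreType <- AdSpend -> EmailOpen
  P6: PriceTier <- StoreType -> EmailOpen
Condition 1 (no descendant of PriceTier in the set): holds — descendants of PriceTier are {EmailOpen}; none are in {AdSpend, BrandLoyalty, WebVisits}.
Condition 2 (every backdoor path blocked by {AdSpend, BrandLoyalty, WebVisits}):
  P1: blocked at chain node BrandLoyalty ∈ conditioning set.
  P2: blocked at chain node BrandLoyalty ∈ conditioning set.
  P3: blocked at fork node BrandLoyalty ∈ conditioning set.
  P4: blocked at fork node AdSpend ∈ conditioning set.
  P5: blocked at fork node AdSpend ∈ conditioning set.
  P6: open — no interior node is in the conditioning set.
{AdSpend, BrandLoyalty, WebVisits} does not satisfy the backdoor criterion.

No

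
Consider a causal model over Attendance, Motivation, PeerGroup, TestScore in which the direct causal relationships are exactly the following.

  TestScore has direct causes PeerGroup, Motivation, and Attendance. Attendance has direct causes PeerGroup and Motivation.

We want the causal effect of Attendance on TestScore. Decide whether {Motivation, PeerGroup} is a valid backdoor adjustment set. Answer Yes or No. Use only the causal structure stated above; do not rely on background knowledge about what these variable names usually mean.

Backdoor paths from Attendance to TestScore (paths whose first edge points into Attendance):
  P1: Attendance <- PeerGroup -> TestScore
  P2: Attendance <- Motivation -> TestScore
Condition 1 (no descendant of Attendance in the set): holds — descendants of Attendance are {TestScore}; none are in {Motivation, PeerGroup}.
Condition 2 (every backdoor path blocked by {Motivation, PeerGroup}):
  P1: blocked at fork node PeerGroup ∈ conditioning set.
  P2: blocked at fork node Motivation ∈ conditioning set.
{Motivation, PeerGroup} satisfies the backdoor criterion.

Yes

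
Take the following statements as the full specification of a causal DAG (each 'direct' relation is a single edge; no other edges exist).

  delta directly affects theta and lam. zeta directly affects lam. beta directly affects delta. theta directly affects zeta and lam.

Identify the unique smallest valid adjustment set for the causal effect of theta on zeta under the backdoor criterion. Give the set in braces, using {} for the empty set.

{}

Variables eligible for adjustment (non-descendants of theta, excluding theta and zeta): {beta, delta}.
Backdoor paths from theta to zeta:
  P1: theta <- delta -> lam <- zeta
Each backdoor path contains an unconditioned collider, so every path is already blocked with the empty conditioning set:
  P1: blocked at collider lam (neither it nor any descendant is in the conditioning set).
The empty set is therefore the unique smallest valid set.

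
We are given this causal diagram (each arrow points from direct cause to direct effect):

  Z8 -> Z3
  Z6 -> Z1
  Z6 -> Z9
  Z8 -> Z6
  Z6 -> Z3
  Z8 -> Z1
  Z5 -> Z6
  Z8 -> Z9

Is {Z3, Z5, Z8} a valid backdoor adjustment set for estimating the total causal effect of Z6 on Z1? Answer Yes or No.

No

Backdoor paths from Z6 to Z1 (paths whose first edge points into Z6):
  P1: Z6 <- Z8 -> Z1
Condition 1 (no descendant of Z6 in the set): FAILS — Z3 is a descendant of Z6.
Condition 2 (every backdoor path blocked by {Z3, Z5, Z8}):
  P1: blocked at fork node Z8 ∈ conditioning set.
{Z3, Z5, Z8} does not satisfy the backdoor criterion.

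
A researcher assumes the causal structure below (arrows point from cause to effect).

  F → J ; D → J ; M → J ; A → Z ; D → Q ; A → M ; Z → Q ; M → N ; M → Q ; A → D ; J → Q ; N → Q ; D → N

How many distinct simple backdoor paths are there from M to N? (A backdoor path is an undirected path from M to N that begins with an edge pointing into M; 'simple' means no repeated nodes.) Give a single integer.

A backdoor path from M to N is any simple undirected path whose first edge points into M (i.e. leaves M via a parent).
Parents of M: {A}.
Enumerating:
  P1: M <- A -> Z -> Q <- D -> N
  P2: M <- A -> Z -> Q <- J <- D -> N
  P3: M <- A -> Z -> Q <- N
  P4: M <- A -> D -> J -> Q <- N
  P5: M <- A -> D -> N
  P6: M <- A -> D -> Q <- N
That exhausts the simple backdoor paths. Count: 6.

6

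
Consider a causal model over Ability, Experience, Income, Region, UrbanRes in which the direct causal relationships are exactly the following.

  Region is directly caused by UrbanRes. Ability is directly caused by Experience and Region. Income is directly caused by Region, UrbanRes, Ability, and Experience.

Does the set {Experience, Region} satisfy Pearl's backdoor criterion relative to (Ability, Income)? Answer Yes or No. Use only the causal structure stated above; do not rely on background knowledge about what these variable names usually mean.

Yes

Backdoor paths from Ability to Income (paths whose first edge points into Ability):
  P1: Ability <- Region <- UrbanRes -> Income
  P2: Ability <- Region -> Income
  P3: Ability <- Experience -> Income
Condition 1 (no descendant of Ability in the set): holds — descendants of Ability are {Income}; none are in {Experience, Region}.
Condition 2 (every backdoor path blocked by {Experience, Region}):
  P1: blocked at chain node Region ∈ conditioning set.
  P2: blocked at fork node Region ∈ conditioning set.
  P3: blocked at fork node Experience ∈ conditioning set.
{Experience, Region} satisfies the backdoor criterion.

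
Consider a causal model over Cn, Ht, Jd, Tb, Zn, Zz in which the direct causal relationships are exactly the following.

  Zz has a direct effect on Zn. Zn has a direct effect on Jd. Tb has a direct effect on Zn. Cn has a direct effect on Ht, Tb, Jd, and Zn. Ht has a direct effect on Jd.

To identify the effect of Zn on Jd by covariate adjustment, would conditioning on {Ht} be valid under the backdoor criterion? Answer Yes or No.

No

Backdoor paths from Zn to Jd (paths whose first edge points into Zn):
  P1: Zn <- Cn -> Ht -> Jd
  P2: Zn <- Cn -> Jd
  P3: Zn <- Tb <- Cn -> Ht -> Jd
  P4: Zn <- Tb <- Cn -> Jd
Condition 1 (no descendant of Zn in the set): holds — descendants of Zn are {Jd}; none are in {Ht}.
Condition 2 (every backdoor path blocked by {Ht}):
  P1: blocked at chain node Ht ∈ conditioning set.
  P2: open — no interior node is in the conditioning set.
  P3: blocked at chain node Ht ∈ conditioning set.
  P4: open — no interior node is in the conditioning set.
{Ht} does not satisfy the backdoor criterion.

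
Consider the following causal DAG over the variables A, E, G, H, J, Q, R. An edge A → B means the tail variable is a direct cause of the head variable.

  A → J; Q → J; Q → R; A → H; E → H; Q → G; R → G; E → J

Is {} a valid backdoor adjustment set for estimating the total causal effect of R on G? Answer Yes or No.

No

Backdoor paths from R to G (paths whose first edge points into R):
  P1: R <- Q -> G
Condition 1 (no descendant of R in the set): holds — descendants of R are {G}; none are in {}.
Condition 2 (every backdoor path blocked by {}):
  P1: open — no interior node is in the conditioning set.
{} does not satisfy the backdoor criterion.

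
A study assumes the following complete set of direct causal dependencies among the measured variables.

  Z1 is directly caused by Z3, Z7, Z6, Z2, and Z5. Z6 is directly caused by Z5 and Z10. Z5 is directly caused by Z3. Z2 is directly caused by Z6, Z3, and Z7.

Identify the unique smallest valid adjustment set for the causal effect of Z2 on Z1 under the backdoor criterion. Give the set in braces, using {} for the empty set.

{Z3, Z6, Z7}

Variables eligible for adjustment (non-descendants of Z2, excluding Z2 and Z1): {Z10, Z3, Z5, Z6, Z7}.
Backdoor paths from Z2 to Z1:
  P1: Z2 <- Z3 -> Z5 -> Z6 -> Z1
  P2: Z2 <- Z3 -> Z5 -> Z1
  P3: Z2 <- Z3 -> Z1
  P4: Z2 <- Z7 -> Z1
  P5: Z2 <- Z6 <- Z5 <- Z3 -> Z1
  P6: Z2 <- Z6 <- Z5 -> Z1
  P7: Z2 <- Z6 -> Z1
The empty set is not sufficient: P1 (Z2 <- Z3 -> Z5 -> Z6 -> Z1) has no collider blocking it and no conditioned non-collider, so it is open.
Try {Z3, Z6, Z7}:
  P1: blocked at fork node Z3 ∈ conditioning set.
  P2: blocked at fork node Z3 ∈ conditioning set.
  P3: blocked at fork node Z3 ∈ conditioning set.
  P4: blocked at fork node Z7 ∈ conditioning set.
  P5: blocked at chain node Z6 ∈ conditioning set.
  P6: blocked at chain node Z6 ∈ conditioning set.
  P7: blocked at fork node Z6 ∈ conditioning set.
{Z3, Z6, Z7} contains no descendant of Z2 and blocks every backdoor path.
Every element of {Z3, Z6, Z7} is needed (dropping Z3 leaves P2 open; dropping Z6 leaves P6 open; dropping Z7 leaves P4 open), so no proper subset is valid.
Among all size-3 subsets of the eligible variables, only {Z3, Z6, Z7} blocks every backdoor path, so it is the unique smallest valid adjustment set.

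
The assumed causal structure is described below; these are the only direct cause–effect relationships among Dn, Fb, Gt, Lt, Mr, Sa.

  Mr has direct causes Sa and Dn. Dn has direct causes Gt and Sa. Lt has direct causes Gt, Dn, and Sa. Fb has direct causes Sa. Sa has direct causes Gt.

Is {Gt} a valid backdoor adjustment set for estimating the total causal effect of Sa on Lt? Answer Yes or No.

Yes

Backdoor paths from Sa to Lt (paths whose first edge points into Sa):
  P1: Sa <- Gt -> Dn -> Lt
  P2: Sa <- Gt -> Lt
Condition 1 (no descendant of Sa in the set): holds — descendants of Sa are {Dn, Fb, Lt, Mr}; none are in {Gt}.
Condition 2 (every backdoor path blocked by {Gt}):
  P1: blocked at fork node Gt ∈ conditioning set.
  P2: blocked at fork node Gt ∈ conditioning set.
{Gt} satisfies the backdoor criterion.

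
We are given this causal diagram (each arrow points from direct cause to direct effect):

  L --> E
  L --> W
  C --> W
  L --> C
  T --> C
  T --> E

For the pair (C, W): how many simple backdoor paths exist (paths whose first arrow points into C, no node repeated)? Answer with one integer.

A backdoor path from C to W is any simple undirected path whose first edge points into C (i.e. leaves C via a parent).
Parents of C: {L, T}.
Enumerating:
  P1: C <- T -> E <- L -> W
  P2: C <- L -> W
That exhausts the simple backdoor paths. Count: 2.

2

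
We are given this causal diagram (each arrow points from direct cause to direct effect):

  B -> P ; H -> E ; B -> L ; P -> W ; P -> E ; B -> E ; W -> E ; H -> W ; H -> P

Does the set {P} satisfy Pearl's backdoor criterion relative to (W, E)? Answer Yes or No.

No

Backdoor paths from W to E (paths whose first edge points into W):
  P1: W <- H -> P <- B -> E
  P2: W <- H -> P -> E
  P3: W <- H -> E
  P4: W <- P <- H -> E
  P5: W <- P <- B -> E
  P6: W <- P -> E
Condition 1 (no descendant of W in the set): holds — descendants of W are {E}; none are in {P}.
Condition 2 (every backdoor path blocked by {P}):
  P1: open — collider(s) P are conditioned on (or have a conditioned descendant) and no non-collider on the path is in the set.
  P2: blocked at chain node P ∈ conditioning set.
  P3: open — no interior node is in the conditioning set.
  P4: blocked at chain node P ∈ conditioning set.
  P5: blocked at chain node P ∈ conditioning set.
  P6: blocked at fork node P ∈ conditioning set.
{P} does not satisfy the backdoor criterion.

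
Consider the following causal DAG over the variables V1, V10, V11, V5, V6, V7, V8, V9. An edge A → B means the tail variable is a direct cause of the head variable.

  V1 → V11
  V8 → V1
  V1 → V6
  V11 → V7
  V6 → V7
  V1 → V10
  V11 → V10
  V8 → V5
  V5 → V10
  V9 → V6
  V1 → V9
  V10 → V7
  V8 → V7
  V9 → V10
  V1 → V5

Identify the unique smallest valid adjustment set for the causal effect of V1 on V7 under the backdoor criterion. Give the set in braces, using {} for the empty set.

Variables eligible for adjustment (non-descendants of V1, excluding V1 and V7): {V8}.
Backdoor paths from V1 to V7:
  P1: V1 <- V8 -> V5 -> V10 <- V9 -> V6 -> V7
  P2: V1 <- V8 -> V5 -> V10 <- V11 -> V7
  P3: V1 <- V8 -> V5 -> V10 -> V7
  P4: V1 <- V8 -> V7
The empty set is not sufficient: P3 (V1 <- V8 -> V5 -> V10 -> V7) has no collider blocking it and no conditioned non-collider, so it is open.
Try {V8}:
  P1: blocked at fork node V8 ∈ conditioning set.
  P2: blocked at fork node V8 ∈ conditioning set.
  P3: blocked at fork node V8 ∈ conditioning set.
  P4: blocked at fork node V8 ∈ conditioning set.
{V8} contains no descendant of V1 and blocks every backdoor path.
{V8} is the unique smallest valid adjustment set.

{V8}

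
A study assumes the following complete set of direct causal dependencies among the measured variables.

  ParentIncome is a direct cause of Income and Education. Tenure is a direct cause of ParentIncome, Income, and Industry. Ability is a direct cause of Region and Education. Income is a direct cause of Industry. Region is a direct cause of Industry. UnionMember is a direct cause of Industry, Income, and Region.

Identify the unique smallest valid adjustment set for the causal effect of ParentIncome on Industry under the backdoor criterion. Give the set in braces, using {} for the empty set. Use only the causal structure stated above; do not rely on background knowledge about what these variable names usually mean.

{Tenure}

Variables eligible for adjustment (non-descendants of ParentIncome, excluding ParentIncome and Industry): {Ability, Region, Tenure, UnionMember}.
Backdoor paths from ParentIncome to Industry:
  P1: ParentIncome <- Tenure -> Income <- UnionMember -> Region -> Industry
  P2: ParentIncome <- Tenure -> Income <- UnionMember -> Industry
  P3: ParentIncome <- Tenure -> Income -> Industry
  P4: ParentIncome <- Tenure -> Industry
The empty set is not sufficient: P3 (ParentIncome <- Tenure -> Income -> Industry) has no collider blocking it and no conditioned non-collider, so it is open.
Try {Tenure}:
  P1: blocked at fork node Tenure ∈ conditioning set.
  P2: blocked at fork node Tenure ∈ conditioning set.
  P3: blocked at fork node Tenure ∈ conditioning set.
  P4: blocked at fork node Tenure ∈ conditioning set.
{Tenure} contains no descendant of ParentIncome and blocks every backdoor path.
No other singleton works — e.g. {Ability} leaves P3 open — so {Tenure} is the unique smallest valid adjustment set.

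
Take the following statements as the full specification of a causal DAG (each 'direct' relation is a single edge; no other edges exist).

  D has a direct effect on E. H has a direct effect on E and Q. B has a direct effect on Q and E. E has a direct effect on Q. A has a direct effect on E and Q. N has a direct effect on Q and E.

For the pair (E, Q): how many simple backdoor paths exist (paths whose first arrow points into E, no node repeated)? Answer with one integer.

A backdoor path from E to Q is any simple undirected path whose first edge points into E (i.e. leaves E via a parent).
Parents of E: {A, B, D, H, N}.
Enumerating:
  P1: E <- H -> Q
  P2: E <- A -> Q
  P3: E <- B -> Q
  P4: E <- N -> Q
That exhausts the simple backdoor paths. Count: 4.

4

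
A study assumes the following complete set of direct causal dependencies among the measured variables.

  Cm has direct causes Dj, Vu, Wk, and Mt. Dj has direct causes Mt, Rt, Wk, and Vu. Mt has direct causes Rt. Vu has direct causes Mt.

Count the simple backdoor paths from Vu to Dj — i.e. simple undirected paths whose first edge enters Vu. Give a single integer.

A backdoor path from Vu to Dj is any simple undirected path whose first edge points into Vu (i.e. leaves Vu via a parent).
Parents of Vu: {Mt}.
Enumerating:
  P1: Vu <- Mt <- Rt -> Dj
  P2: Vu <- Mt -> Dj
  P3: Vu <- Mt -> Cm <- Wk -> Dj
  P4: Vu <- Mt -> Cm <- Dj
That exhausts the simple backdoor paths. Count: 4.

4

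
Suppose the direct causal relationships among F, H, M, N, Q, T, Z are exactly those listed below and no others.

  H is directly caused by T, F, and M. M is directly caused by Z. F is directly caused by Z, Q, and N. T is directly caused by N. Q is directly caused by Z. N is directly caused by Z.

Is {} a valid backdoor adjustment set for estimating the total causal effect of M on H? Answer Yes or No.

Backdoor paths from M to H (paths whose first edge points into M):
  P1: M <- Z -> N -> T -> H
  P2: M <- Z -> N -> F -> H
  P3: M <- Z -> Q -> F <- N -> T -> H
  P4: M <- Z -> Q -> F -> H
  P5: M <- Z -> F <- N -> T -> H
  P6: M <- Z -> F -> H
Condition 1 (no descendant of M in the set): holds — descendants of M are {H}; none are in {}.
Condition 2 (every backdoor path blocked by {}):
  P1: open — no interior node is in the conditioning set.
  P2: open — no interior node is in the conditioning set.
  P3: blocked at collider F (neither it nor any descendant is in the conditioning set).
  P4: open — no interior node is in the conditioning set.
  P5: blocked at collider F (neither it nor any descendant is in the conditioning set).
  P6: open — no interior node is in the conditioning set.
{} does not satisfy the backdoor criterion.

No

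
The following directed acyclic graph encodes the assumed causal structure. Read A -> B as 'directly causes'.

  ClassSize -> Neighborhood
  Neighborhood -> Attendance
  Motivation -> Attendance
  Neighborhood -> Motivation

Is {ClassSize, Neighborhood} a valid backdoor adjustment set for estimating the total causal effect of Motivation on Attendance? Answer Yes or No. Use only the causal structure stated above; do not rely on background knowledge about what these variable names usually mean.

Backdoor paths from Motivation to Attendance (paths whose first edge points into Motivation):
  P1: Motivation <- Neighborhood -> Attendance
Condition 1 (no descendant of Motivation in the set): holds — descendants of Motivation are {Attendance}; none are in {ClassSize, Neighborhood}.
Condition 2 (every backdoor path blocked by {ClassSize, Neighborhood}):
  P1: blocked at fork node Neighborhood ∈ conditioning set.
{ClassSize, Neighborhood} satisfies the backdoor criterion.

Yes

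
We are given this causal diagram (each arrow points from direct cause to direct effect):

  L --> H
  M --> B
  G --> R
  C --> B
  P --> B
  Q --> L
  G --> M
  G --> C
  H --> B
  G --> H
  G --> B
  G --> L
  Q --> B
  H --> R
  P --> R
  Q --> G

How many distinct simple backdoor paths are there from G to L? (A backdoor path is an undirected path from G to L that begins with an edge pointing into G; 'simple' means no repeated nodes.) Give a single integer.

A backdoor path from G to L is any simple undirected path whose first edge points into G (i.e. leaves G via a parent).
Parents of G: {Q}.
Enumerating:
  P1: G <- Q -> L
  P2: G <- Q -> B <- P -> R <- H <- L
  P3: G <- Q -> B <- H <- L
That exhausts the simple backdoor paths. Count: 3.

3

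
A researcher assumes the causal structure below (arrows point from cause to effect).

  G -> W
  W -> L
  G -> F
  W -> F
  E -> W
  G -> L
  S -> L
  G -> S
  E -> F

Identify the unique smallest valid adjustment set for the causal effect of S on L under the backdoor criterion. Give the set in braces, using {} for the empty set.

{G}

Variables eligible for adjustment (non-descendants of S, excluding S and L): {E, F, G, W}.
Backdoor paths from S to L:
  P1: S <- G -> W -> L
  P2: S <- G -> F <- E -> W -> L
  P3: S <- G -> F <- W -> L
  P4: S <- G -> L
The empty set is not sufficient: P1 (S <- G -> W -> L) has no collider blocking it and no conditioned non-collider, so it is open.
Try {G}:
  P1: blocked at fork node G ∈ conditioning set.
  P2: blocked at fork node G ∈ conditioning set.
  P3: blocked at fork node G ∈ conditioning set.
  P4: blocked at fork node G ∈ conditioning set.
{G} contains no descendant of S and blocks every backdoor path.
No other singleton works — e.g. {E} leaves P1 open — so {G} is the unique smallest valid adjustment set.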